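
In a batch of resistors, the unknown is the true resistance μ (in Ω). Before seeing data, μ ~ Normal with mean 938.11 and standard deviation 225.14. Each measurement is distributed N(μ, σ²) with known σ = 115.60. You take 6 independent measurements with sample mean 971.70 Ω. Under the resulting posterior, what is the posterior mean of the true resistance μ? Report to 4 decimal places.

For Normal data with known variance σ², a Normal(μ₀, σ₀²) prior on μ is conjugate. Posterior precision = 1/σ₀² + n/σ²; posterior mean is the precision-weighted average of μ₀ and x̄.
n·x̄ = 6·971.70 = 5830.2.
σ₀² = 225.14² = 50688.0196, σ² = 115.60² = 13363.36; σ² + n·σ₀² = 13363.36 + 6·50688.0196 = 317491.4776.
Posterior mean = (μ₀/σ₀² + n·x̄/σ²)/(1/σ₀² + n/σ²) = (σ²·μ₀ + σ₀²·n·x̄)/(σ² + n·σ₀²) = (13363.36·938.11 + 50688.0196·5830.2)/317491.4776 = 308057593.52152/317491.4776 = 970.2862.

970.2862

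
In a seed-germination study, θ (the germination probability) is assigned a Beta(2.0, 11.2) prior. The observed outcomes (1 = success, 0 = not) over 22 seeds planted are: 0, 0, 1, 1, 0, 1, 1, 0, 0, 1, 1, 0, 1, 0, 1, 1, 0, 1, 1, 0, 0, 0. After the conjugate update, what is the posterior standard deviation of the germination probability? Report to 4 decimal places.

0.0802

The Beta prior is conjugate to a Binomial/Bernoulli likelihood; the update adds successes to α and failures to β.
Posterior: Beta(α+k, β+n−k) = Beta(2.0+11, 11.2+11) = Beta(13.0, 22.2).
Var = αβ/((α+β)²(α+β+1)) = 13.0·22.2/(35.2²·36.2) = 0.00643432; SD = √0.00643432 = 0.0802.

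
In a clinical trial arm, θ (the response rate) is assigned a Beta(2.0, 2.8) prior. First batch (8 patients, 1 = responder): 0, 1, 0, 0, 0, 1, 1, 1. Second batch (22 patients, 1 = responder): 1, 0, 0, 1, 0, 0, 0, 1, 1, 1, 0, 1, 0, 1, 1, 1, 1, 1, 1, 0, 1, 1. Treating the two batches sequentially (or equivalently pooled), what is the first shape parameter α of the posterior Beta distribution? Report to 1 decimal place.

20.0

The Beta prior is conjugate to a Binomial/Bernoulli likelihood; the update adds successes to α and failures to β.
After batch 1: Beta(2.0+4, 2.8+4) = Beta(6.0, 6.8).
After batch 2: Beta(6.0+14, 6.8+8) = Beta(20.0, 14.8).
Posterior α = 20.0.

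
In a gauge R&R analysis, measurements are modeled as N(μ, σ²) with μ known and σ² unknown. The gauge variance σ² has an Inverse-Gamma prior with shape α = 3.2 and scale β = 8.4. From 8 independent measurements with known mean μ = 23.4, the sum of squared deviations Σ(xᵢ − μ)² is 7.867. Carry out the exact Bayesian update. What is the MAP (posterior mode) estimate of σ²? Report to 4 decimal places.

1.5041

With known mean μ and an Inverse-Gamma(α, β) prior on σ², the Normal likelihood is conjugate: posterior is Inv-Gamma(α + n/2, β + Σ(xᵢ−μ)²/2).
Posterior: Inv-Gamma(3.2 + 8/2, 8.4 + 7.867/2) = Inv-Gamma(7.20, 12.3335).
Mode = β/(α+1) = 12.3335/8.20 = 1.5041.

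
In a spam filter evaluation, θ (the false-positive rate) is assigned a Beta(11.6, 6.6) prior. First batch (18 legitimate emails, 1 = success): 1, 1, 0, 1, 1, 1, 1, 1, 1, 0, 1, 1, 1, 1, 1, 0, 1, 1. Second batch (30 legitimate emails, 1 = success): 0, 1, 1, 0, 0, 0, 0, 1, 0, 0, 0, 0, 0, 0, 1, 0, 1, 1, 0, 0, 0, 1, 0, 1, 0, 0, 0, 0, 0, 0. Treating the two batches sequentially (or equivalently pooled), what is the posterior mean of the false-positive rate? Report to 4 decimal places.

0.5227

The Beta prior is conjugate to a Binomial/Bernoulli likelihood; the update adds successes to α and failures to β.
After batch 1: Beta(11.6+15, 6.6+3) = Beta(26.6, 9.6).
After batch 2: Beta(26.6+8, 9.6+22) = Beta(34.6, 31.6).
Posterior mean = α/(α+β) = 34.6/66.2 = 0.5227.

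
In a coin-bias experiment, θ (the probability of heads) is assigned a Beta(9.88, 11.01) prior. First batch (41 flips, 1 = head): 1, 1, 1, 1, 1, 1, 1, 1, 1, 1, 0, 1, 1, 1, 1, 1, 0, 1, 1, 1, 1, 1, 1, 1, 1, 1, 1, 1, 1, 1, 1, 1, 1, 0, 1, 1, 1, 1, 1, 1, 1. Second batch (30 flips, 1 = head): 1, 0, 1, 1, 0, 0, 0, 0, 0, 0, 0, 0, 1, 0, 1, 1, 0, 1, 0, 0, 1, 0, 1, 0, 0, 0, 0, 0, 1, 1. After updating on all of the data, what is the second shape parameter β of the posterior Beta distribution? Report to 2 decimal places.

33.01

The Beta prior is conjugate to a Binomial/Bernoulli likelihood; the update adds successes to α and failures to β.
After batch 1: Beta(9.88+38, 11.01+3) = Beta(47.88, 14.01).
After batch 2: Beta(47.88+11, 14.01+19) = Beta(58.88, 33.01).
Posterior β = 33.01.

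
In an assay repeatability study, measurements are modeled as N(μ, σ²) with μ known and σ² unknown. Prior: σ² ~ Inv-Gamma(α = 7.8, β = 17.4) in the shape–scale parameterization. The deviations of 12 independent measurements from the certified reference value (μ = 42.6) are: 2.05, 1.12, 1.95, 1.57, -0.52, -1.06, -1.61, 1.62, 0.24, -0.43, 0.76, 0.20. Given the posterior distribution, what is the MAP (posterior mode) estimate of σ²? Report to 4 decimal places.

1.8242

With known mean μ and an Inverse-Gamma(α, β) prior on σ², the Normal likelihood is conjugate: posterior is Inv-Gamma(α + n/2, β + Σ(xᵢ−μ)²/2).
Σ(xᵢ−μ)² = (2.05)² + (1.12)² + (1.95)² + (1.57)² + (-0.52)² + (-1.06)² + (-1.61)² + (1.62)² + (0.24)² + (-0.43)² + (0.76)² + (0.20)² = 19.1949.
Posterior: Inv-Gamma(7.8 + 12/2, 17.4 + 19.1949/2) = Inv-Gamma(13.80, 26.99745).
Mode = β/(α+1) = 26.99745/14.80 = 1.8242.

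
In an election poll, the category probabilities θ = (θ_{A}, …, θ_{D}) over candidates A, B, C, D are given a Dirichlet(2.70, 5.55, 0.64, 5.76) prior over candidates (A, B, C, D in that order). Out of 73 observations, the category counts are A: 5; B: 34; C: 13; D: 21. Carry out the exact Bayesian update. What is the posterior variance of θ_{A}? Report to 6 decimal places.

The Dirichlet prior is conjugate to the Multinomial likelihood: each posterior αⱼ = prior αⱼ + observed count nⱼ.
Posterior concentration: (7.70, 39.55, 13.64, 26.76), total = 87.65.
Var[θ_j] = α_j(Σα−α_j)/((Σα)²(Σα+1)) = 7.70·79.95/(87.65²·88.65) = 0.000904.

0.000904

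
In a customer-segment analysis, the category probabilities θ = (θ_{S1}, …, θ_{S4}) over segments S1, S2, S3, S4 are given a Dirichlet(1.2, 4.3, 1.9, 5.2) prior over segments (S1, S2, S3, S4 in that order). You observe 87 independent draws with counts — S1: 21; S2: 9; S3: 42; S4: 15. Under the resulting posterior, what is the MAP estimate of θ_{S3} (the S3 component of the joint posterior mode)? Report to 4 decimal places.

The Dirichlet prior is conjugate to the Multinomial likelihood: each posterior αⱼ = prior αⱼ + observed count nⱼ.
Posterior concentration: (22.2, 13.3, 43.9, 20.2), total = 99.6.
Joint mode component: (α_{S3}−1)/(Σα−K) = 42.9/95.6 = 0.4487.

0.4487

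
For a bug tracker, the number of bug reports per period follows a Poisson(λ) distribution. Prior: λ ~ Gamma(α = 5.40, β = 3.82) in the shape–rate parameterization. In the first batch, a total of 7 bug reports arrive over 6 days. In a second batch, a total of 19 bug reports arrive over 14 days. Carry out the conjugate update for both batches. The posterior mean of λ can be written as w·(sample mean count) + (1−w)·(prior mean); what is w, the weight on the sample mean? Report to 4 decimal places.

0.8396

With a Gamma(shape α, rate β) prior, the Poisson likelihood is conjugate: the posterior is Gamma(α + ΣXᵢ, β + n).
Total number of days: n = 6 + 14 = 20.
Posterior mean = (α₀+S)/(β₀+n) = [n/(β₀+n)]·(S/n) + [β₀/(β₀+n)]·(α₀/β₀), so only n and β₀ enter the weight.
Weight on data w = n/(β₀+n) = 20/(3.82+20) = 20/23.82 = 0.8396.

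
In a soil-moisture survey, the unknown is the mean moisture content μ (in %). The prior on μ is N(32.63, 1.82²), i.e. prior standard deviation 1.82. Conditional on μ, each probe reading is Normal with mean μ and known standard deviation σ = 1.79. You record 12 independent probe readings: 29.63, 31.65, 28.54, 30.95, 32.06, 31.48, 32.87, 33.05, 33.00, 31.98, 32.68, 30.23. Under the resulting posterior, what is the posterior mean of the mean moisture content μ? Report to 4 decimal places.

For Normal data with known variance σ², a Normal(μ₀, σ₀²) prior on μ is conjugate. Posterior precision = 1/σ₀² + n/σ²; posterior mean is the precision-weighted average of μ₀ and x̄.
Σxᵢ = 29.63 + 31.65 + 28.54 + 30.95 + 32.06 + 31.48 + 32.87 + 33.05 + 33.00 + 31.98 + 32.68 + 30.23 = 378.12, so n·x̄ = 378.12.
σ₀² = 1.82² = 3.3124, σ² = 1.79² = 3.2041; σ² + n·σ₀² = 3.2041 + 12·3.3124 = 42.9529.
Posterior mean = (μ₀/σ₀² + n·x̄/σ²)/(1/σ₀² + n/σ²) = (σ²·μ₀ + σ₀²·n·x̄)/(σ² + n·σ₀²) = (3.2041·32.63 + 3.3124·378.12)/42.9529 = 1357.034471/42.9529 = 31.5935.

31.5935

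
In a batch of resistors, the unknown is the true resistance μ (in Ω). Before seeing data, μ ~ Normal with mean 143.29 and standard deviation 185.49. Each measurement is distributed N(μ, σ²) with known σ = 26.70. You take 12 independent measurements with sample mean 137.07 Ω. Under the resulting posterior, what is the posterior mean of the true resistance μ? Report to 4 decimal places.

137.0807

For Normal data with known variance σ², a Normal(μ₀, σ₀²) prior on μ is conjugate. Posterior precision = 1/σ₀² + n/σ²; posterior mean is the precision-weighted average of μ₀ and x̄.
n·x̄ = 12·137.07 = 1644.84.
σ₀² = 185.49² = 34406.5401, σ² = 26.70² = 712.89; σ² + n·σ₀² = 712.89 + 12·34406.5401 = 413591.3712.
Posterior mean = (μ₀/σ₀² + n·x̄/σ²)/(1/σ₀² + n/σ²) = (σ²·μ₀ + σ₀²·n·x̄)/(σ² + n·σ₀²) = (712.89·143.29 + 34406.5401·1644.84)/413591.3712 = 56695403.426184/413591.3712 = 137.0807.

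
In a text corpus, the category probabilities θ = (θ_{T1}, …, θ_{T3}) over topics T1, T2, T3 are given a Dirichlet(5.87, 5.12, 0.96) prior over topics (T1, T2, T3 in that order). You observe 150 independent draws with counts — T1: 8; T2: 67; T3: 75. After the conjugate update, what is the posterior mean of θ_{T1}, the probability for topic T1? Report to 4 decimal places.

0.0856

The Dirichlet prior is conjugate to the Multinomial likelihood: each posterior αⱼ = prior αⱼ + observed count nⱼ.
Posterior concentration: (13.87, 72.12, 75.96), total = 161.95.
E[θ_{T1}|data] = α_{T1}/Σα = 13.87/161.95 = 0.0856.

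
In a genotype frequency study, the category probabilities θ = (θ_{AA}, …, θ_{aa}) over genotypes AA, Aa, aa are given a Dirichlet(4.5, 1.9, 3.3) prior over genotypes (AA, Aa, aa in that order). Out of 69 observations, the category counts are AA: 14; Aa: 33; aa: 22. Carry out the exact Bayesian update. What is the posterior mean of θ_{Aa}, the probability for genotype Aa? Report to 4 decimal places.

The Dirichlet prior is conjugate to the Multinomial likelihood: each posterior αⱼ = prior αⱼ + observed count nⱼ.
Posterior concentration: (18.5, 34.9, 25.3), total = 78.7.
E[θ_{Aa}|data] = α_{Aa}/Σα = 34.9/78.7 = 0.4435.

0.4435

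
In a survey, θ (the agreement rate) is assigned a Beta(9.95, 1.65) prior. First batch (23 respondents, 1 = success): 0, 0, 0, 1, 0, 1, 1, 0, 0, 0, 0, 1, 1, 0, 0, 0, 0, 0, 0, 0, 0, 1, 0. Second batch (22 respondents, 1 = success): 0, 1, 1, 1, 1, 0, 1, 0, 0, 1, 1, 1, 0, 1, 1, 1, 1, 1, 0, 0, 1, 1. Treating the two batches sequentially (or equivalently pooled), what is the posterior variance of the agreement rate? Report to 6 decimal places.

0.004302

The Beta prior is conjugate to a Binomial/Bernoulli likelihood; the update adds successes to α and failures to β.
After batch 1: Beta(9.95+6, 1.65+17) = Beta(15.95, 18.65).
After batch 2: Beta(15.95+15, 18.65+7) = Beta(30.95, 25.65).
Var = αβ/((α+β)²(α+β+1)) = 30.95·25.65/(56.60²·57.60) = 0.004302.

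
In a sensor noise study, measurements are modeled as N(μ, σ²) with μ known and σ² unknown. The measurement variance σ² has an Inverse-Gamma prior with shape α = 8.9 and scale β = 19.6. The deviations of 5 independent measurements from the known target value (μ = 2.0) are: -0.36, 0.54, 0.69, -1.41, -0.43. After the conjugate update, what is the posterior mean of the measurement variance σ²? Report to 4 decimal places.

2.0322

With known mean μ and an Inverse-Gamma(α, β) prior on σ², the Normal likelihood is conjugate: posterior is Inv-Gamma(α + n/2, β + Σ(xᵢ−μ)²/2).
Σ(xᵢ−μ)² = (-0.36)² + (0.54)² + (0.69)² + (-1.41)² + (-0.43)² = 3.0703.
Posterior: Inv-Gamma(8.9 + 5/2, 19.6 + 3.0703/2) = Inv-Gamma(11.40, 21.13515).
E[σ²|data] = β/(α−1) = 21.13515/10.40 = 2.0322.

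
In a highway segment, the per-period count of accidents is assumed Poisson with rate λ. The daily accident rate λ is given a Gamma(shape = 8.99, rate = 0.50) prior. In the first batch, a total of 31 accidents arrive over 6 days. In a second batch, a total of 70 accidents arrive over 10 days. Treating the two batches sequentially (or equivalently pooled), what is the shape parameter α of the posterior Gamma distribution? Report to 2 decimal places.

With a Gamma(shape α, rate β) prior, the Poisson likelihood is conjugate: the posterior is Gamma(α + ΣXᵢ, β + n).
After batch 1: Gamma(α+S, β+n) = Gamma(8.99+31, 0.50+6) = Gamma(39.99, 6.50).
After batch 2: Gamma(α+S, β+n) = Gamma(39.99+70, 6.50+10) = Gamma(109.99, 16.50).
Posterior α = 109.99.

109.99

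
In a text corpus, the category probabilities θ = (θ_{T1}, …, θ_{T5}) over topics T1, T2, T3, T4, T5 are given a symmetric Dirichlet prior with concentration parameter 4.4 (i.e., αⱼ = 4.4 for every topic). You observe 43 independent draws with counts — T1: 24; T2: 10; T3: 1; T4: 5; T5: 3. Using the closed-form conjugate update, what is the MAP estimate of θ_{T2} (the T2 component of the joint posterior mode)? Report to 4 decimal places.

0.2233

The Dirichlet prior is conjugate to the Multinomial likelihood: each posterior αⱼ = prior αⱼ + observed count nⱼ.
Posterior concentration: (28.4, 14.4, 5.4, 9.4, 7.4), total = 65.0.
Joint mode component: (α_{T2}−1)/(Σα−K) = 13.4/60.0 = 0.2233.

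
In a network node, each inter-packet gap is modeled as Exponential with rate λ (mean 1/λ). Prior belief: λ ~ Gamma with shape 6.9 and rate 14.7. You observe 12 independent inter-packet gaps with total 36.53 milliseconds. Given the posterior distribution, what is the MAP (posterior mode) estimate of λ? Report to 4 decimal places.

0.3494

With a Gamma(shape α, rate β) prior on the exponential rate λ, the posterior after n observations with total T = Σxᵢ is Gamma(α+n, β+T).
Posterior: Gamma(6.9+12, 14.7+36.53) = Gamma(18.9, 51.23).
Mode = (α−1)/β = 0.3494.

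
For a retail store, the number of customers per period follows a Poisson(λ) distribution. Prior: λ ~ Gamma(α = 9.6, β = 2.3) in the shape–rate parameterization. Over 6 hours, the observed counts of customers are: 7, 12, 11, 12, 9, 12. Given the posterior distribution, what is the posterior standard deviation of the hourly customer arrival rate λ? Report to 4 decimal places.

With a Gamma(shape α, rate β) prior, the Poisson likelihood is conjugate: the posterior is Gamma(α + ΣXᵢ, β + n).
Sum of counts S = 63 over n = 6 hours.
Posterior: Gamma(α+S, β+n) = Gamma(9.6+63, 2.3+6) = Gamma(72.6, 8.3).
SD = √α/β = √72.6/8.3 = 1.0266.

1.0266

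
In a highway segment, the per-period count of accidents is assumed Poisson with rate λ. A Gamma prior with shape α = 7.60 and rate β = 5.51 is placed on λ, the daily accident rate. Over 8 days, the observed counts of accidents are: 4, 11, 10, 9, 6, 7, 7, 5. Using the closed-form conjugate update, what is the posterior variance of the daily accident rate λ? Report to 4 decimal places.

0.3649

With a Gamma(shape α, rate β) prior, the Poisson likelihood is conjugate: the posterior is Gamma(α + ΣXᵢ, β + n).
Sum of counts S = 59 over n = 8 days.
Posterior: Gamma(α+S, β+n) = Gamma(7.60+59, 5.51+8) = Gamma(66.60, 13.51).
Var = α/β² = 66.60/13.51² = 0.3649.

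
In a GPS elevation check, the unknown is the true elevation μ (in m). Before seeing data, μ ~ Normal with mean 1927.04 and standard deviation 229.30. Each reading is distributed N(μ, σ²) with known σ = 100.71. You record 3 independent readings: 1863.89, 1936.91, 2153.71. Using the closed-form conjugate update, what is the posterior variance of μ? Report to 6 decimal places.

3176.578424

For Normal data with known variance σ², a Normal(μ₀, σ₀²) prior on μ is conjugate. Posterior precision = 1/σ₀² + n/σ²; posterior mean is the precision-weighted average of μ₀ and x̄.
σ₀² = 229.30² = 52578.49, σ² = 100.71² = 10142.5041; σ² + n·σ₀² = 10142.5041 + 3·52578.49 = 167877.9741.
Posterior precision = 1/σ₀² + n/σ² = 1/52578.49 + 3/10142.5041 = (σ² + n·σ₀²)/(σ₀²σ²) = 167877.9741/(52578.49·10142.5041); posterior variance σₙ² = σ₀²σ²/(σ² + n·σ₀²) = 52578.49·10142.5041/167877.9741 = 3176.578424.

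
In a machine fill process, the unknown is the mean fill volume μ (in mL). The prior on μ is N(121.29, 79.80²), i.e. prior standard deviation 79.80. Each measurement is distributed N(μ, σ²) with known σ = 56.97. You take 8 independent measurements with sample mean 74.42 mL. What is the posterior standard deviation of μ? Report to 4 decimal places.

19.5294

For Normal data with known variance σ², a Normal(μ₀, σ₀²) prior on μ is conjugate. Posterior precision = 1/σ₀² + n/σ²; posterior mean is the precision-weighted average of μ₀ and x̄.
σ₀² = 79.80² = 6368.04, σ² = 56.97² = 3245.5809; σ² + n·σ₀² = 3245.5809 + 8·6368.04 = 54189.9009.
Posterior precision = 1/σ₀² + n/σ² = 1/6368.04 + 8/3245.5809 = (σ² + n·σ₀²)/(σ₀²σ²) = 54189.9009/(6368.04·3245.5809); posterior variance σₙ² = σ₀²σ²/(σ² + n·σ₀²) = 6368.04·3245.5809/54189.9009 = 381.399276.
Posterior SD = √σₙ² = √(6368.04·3245.5809/54189.9009) = 19.5294.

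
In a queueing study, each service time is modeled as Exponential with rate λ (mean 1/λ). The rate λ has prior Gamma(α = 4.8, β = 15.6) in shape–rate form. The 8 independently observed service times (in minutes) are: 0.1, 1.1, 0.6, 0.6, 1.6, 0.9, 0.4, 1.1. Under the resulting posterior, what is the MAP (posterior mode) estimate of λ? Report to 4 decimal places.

0.5364

With a Gamma(shape α, rate β) prior on the exponential rate λ, the posterior after n observations with total T = Σxᵢ is Gamma(α+n, β+T).
Sum of observations T = 6.4 minutes; n = 8.
Posterior: Gamma(4.8+8, 15.6+6.4) = Gamma(12.8, 22.0).
Mode = (α−1)/β = 0.5364.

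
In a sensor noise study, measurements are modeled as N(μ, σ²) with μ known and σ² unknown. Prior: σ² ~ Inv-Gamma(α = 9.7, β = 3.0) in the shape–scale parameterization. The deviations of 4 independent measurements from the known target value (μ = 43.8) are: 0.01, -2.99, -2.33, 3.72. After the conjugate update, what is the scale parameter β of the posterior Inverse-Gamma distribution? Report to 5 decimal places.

With known mean μ and an Inverse-Gamma(α, β) prior on σ², the Normal likelihood is conjugate: posterior is Inv-Gamma(α + n/2, β + Σ(xᵢ−μ)²/2).
Σ(xᵢ−μ)² = (0.01)² + (-2.99)² + (-2.33)² + (3.72)² = 28.2075.
Posterior: Inv-Gamma(9.7 + 4/2, 3.0 + 28.2075/2) = Inv-Gamma(11.70, 17.10375).
Posterior β = 17.10375.

17.10375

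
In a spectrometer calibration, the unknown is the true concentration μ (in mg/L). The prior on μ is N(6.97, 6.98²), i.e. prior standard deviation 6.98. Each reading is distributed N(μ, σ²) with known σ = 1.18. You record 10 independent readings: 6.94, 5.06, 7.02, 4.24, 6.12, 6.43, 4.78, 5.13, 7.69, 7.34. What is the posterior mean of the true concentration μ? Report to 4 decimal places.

6.0776

For Normal data with known variance σ², a Normal(μ₀, σ₀²) prior on μ is conjugate. Posterior precision = 1/σ₀² + n/σ²; posterior mean is the precision-weighted average of μ₀ and x̄.
Σxᵢ = 6.94 + 5.06 + 7.02 + 4.24 + 6.12 + 6.43 + 4.78 + 5.13 + 7.69 + 7.34 = 60.75, so n·x̄ = 60.75.
σ₀² = 6.98² = 48.7204, σ² = 1.18² = 1.3924; σ² + n·σ₀² = 1.3924 + 10·48.7204 = 488.5964.
Posterior mean = (μ₀/σ₀² + n·x̄/σ²)/(1/σ₀² + n/σ²) = (σ²·μ₀ + σ₀²·n·x̄)/(σ² + n·σ₀²) = (1.3924·6.97 + 48.7204·60.75)/488.5964 = 2969.469328/488.5964 = 6.0776.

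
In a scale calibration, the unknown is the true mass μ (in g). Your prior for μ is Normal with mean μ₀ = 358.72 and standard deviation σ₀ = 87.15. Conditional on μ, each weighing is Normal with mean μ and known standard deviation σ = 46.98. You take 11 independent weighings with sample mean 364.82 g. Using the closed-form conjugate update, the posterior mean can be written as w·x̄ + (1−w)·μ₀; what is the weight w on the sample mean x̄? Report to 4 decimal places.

For Normal data with known variance σ², a Normal(μ₀, σ₀²) prior on μ is conjugate. Posterior precision = 1/σ₀² + n/σ²; posterior mean is the precision-weighted average of μ₀ and x̄.
σ₀² = 87.15² = 7595.1225, σ² = 46.98² = 2207.1204. Prior precision 1/σ₀² = 1/7595.1225; data precision n/σ² = 11/2207.1204.
w = (n/σ²)/(1/σ₀² + n/σ²) = n·σ₀²/(σ² + n·σ₀²) = 11·7595.1225/(2207.1204 + 11·7595.1225) = 83546.3475/85753.4679 = 0.9743.

0.9743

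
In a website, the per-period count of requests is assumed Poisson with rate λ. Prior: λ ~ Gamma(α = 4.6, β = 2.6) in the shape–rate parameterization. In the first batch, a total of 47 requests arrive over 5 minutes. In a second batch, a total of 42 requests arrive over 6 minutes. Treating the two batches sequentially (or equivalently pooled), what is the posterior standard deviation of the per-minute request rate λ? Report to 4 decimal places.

0.7114

With a Gamma(shape α, rate β) prior, the Poisson likelihood is conjugate: the posterior is Gamma(α + ΣXᵢ, β + n).
After batch 1: Gamma(α+S, β+n) = Gamma(4.6+47, 2.6+5) = Gamma(51.6, 7.6).
After batch 2: Gamma(α+S, β+n) = Gamma(51.6+42, 7.6+6) = Gamma(93.6, 13.6).
SD = √α/β = √93.6/13.6 = 0.7114.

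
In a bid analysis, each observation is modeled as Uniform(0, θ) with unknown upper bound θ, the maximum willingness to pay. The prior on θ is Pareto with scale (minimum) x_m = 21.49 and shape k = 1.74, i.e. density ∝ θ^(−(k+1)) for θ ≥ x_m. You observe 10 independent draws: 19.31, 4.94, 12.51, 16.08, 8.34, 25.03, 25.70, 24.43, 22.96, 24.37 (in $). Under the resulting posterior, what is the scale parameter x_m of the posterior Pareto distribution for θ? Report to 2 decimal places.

A Pareto(scale x_m, shape k) prior on the upper bound θ of Uniform(0, θ) is conjugate: posterior is Pareto(max(x_m, max xᵢ), k + n).
Sample maximum = 25.70; prior scale x_m = 21.49 → posterior scale = max = 25.70.
Posterior shape = 1.74 + 10 = 11.74.
Posterior scale x_m = 25.70.

25.70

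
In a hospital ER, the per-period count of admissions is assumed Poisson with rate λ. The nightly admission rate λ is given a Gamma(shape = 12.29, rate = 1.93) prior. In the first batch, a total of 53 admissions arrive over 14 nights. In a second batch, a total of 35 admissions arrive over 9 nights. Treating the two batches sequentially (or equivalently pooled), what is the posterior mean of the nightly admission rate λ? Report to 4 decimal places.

With a Gamma(shape α, rate β) prior, the Poisson likelihood is conjugate: the posterior is Gamma(α + ΣXᵢ, β + n).
After batch 1: Gamma(α+S, β+n) = Gamma(12.29+53, 1.93+14) = Gamma(65.29, 15.93).
After batch 2: Gamma(α+S, β+n) = Gamma(65.29+35, 15.93+9) = Gamma(100.29, 24.93).
Posterior mean = α/β = 100.29/24.93 = 4.0229.

4.0229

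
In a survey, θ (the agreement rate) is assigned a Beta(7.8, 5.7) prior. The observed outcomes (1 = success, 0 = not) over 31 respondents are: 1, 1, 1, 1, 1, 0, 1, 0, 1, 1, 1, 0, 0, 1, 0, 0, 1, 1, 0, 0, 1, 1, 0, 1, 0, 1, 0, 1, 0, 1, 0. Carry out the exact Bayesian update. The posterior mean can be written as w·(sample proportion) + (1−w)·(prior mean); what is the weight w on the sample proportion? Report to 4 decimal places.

0.6966

The Beta prior is conjugate to a Binomial/Bernoulli likelihood; the update adds successes to α and failures to β.
Posterior mean = (α₀+k)/(α₀+β₀+n) = [n/(α₀+β₀+n)]·(k/n) + [(α₀+β₀)/(α₀+β₀+n)]·α₀/(α₀+β₀), so only n and the prior enter the weight.
The weight on the data is w = n/(α₀+β₀+n) = 31/(7.8+5.7+31) = 31/44.5 = 0.6966.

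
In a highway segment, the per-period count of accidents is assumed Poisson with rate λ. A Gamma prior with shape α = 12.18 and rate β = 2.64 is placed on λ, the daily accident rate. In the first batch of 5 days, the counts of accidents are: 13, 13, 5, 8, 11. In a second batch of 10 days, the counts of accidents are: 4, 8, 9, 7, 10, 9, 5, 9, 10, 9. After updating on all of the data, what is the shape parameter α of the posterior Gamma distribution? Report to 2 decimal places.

With a Gamma(shape α, rate β) prior, the Poisson likelihood is conjugate: the posterior is Gamma(α + ΣXᵢ, β + n).
Batch 1: sum of counts S = 50 over n = 5 days.
After batch 1: Gamma(α+S, β+n) = Gamma(12.18+50, 2.64+5) = Gamma(62.18, 7.64).
Batch 2: sum of counts S = 80 over n = 10 days.
After batch 2: Gamma(α+S, β+n) = Gamma(62.18+80, 7.64+10) = Gamma(142.18, 17.64).
Posterior α = 142.18.

142.18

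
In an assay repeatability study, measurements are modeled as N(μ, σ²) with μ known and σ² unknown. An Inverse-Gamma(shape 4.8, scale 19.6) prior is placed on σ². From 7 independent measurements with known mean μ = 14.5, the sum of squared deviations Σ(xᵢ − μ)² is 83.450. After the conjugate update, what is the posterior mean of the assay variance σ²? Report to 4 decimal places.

With known mean μ and an Inverse-Gamma(α, β) prior on σ², the Normal likelihood is conjugate: posterior is Inv-Gamma(α + n/2, β + Σ(xᵢ−μ)²/2).
Posterior: Inv-Gamma(4.8 + 7/2, 19.6 + 83.450/2) = Inv-Gamma(8.30, 61.3250).
E[σ²|data] = β/(α−1) = 61.3250/7.30 = 8.4007.

8.4007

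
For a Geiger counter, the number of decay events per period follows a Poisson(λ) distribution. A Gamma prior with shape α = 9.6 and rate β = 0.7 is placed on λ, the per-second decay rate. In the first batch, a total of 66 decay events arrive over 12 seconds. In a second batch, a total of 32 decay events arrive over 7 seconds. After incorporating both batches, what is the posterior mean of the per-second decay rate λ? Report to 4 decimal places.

5.4619

With a Gamma(shape α, rate β) prior, the Poisson likelihood is conjugate: the posterior is Gamma(α + ΣXᵢ, β + n).
After batch 1: Gamma(α+S, β+n) = Gamma(9.6+66, 0.7+12) = Gamma(75.6, 12.7).
After batch 2: Gamma(α+S, β+n) = Gamma(75.6+32, 12.7+7) = Gamma(107.6, 19.7).
Posterior mean = α/β = 107.6/19.7 = 5.4619.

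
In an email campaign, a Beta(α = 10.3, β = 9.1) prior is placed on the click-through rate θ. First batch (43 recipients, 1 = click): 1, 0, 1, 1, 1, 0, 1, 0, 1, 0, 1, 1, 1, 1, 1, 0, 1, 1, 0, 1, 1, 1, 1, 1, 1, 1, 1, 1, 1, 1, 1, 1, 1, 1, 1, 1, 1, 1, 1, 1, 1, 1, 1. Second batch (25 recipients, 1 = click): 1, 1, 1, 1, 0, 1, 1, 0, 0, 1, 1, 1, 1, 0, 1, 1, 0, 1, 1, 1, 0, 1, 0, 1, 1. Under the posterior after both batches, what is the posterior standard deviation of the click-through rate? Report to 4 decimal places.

The Beta prior is conjugate to a Binomial/Bernoulli likelihood; the update adds successes to α and failures to β.
After batch 1: Beta(10.3+37, 9.1+6) = Beta(47.3, 15.1).
After batch 2: Beta(47.3+18, 15.1+7) = Beta(65.3, 22.1).
Var = αβ/((α+β)²(α+β+1)) = 65.3·22.1/(87.4²·88.4) = 0.00213713; SD = √0.00213713 = 0.0462.

0.0462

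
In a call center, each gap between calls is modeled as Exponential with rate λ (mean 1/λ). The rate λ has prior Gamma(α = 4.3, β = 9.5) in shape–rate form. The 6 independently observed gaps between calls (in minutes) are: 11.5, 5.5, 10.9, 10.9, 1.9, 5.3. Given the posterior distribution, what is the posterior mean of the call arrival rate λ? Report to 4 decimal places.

0.1856

With a Gamma(shape α, rate β) prior on the exponential rate λ, the posterior after n observations with total T = Σxᵢ is Gamma(α+n, β+T).
Sum of observations T = 46.0 minutes; n = 6.
Posterior: Gamma(4.3+6, 9.5+46.0) = Gamma(10.3, 55.5).
Posterior mean of λ = α/β = 10.3/55.5 = 0.1856.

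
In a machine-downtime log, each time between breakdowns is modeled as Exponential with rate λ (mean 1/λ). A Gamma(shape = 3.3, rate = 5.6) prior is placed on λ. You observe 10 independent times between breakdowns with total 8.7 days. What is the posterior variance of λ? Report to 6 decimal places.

With a Gamma(shape α, rate β) prior on the exponential rate λ, the posterior after n observations with total T = Σxᵢ is Gamma(α+n, β+T).
Posterior: Gamma(3.3+10, 5.6+8.7) = Gamma(13.3, 14.3).
Var = α/β² = 0.065040.

0.065040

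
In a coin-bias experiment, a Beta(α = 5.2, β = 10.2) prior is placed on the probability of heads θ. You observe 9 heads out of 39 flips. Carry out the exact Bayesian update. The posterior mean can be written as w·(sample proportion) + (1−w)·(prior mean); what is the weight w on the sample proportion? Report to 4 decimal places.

The Beta prior is conjugate to a Binomial/Bernoulli likelihood; the update adds successes to α and failures to β.
Posterior mean = (α₀+k)/(α₀+β₀+n) = [n/(α₀+β₀+n)]·(k/n) + [(α₀+β₀)/(α₀+β₀+n)]·α₀/(α₀+β₀), so only n and the prior enter the weight.
The weight on the data is w = n/(α₀+β₀+n) = 39/(5.2+10.2+39) = 39/54.4 = 0.7169.

0.7169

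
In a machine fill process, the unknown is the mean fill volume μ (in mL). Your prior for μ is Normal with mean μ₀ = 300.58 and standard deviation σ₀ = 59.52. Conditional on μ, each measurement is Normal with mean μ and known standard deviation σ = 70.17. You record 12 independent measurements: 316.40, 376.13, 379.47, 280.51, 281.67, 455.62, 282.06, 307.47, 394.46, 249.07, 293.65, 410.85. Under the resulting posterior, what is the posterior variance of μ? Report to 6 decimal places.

For Normal data with known variance σ², a Normal(μ₀, σ₀²) prior on μ is conjugate. Posterior precision = 1/σ₀² + n/σ²; posterior mean is the precision-weighted average of μ₀ and x̄.
σ₀² = 59.52² = 3542.6304, σ² = 70.17² = 4923.8289; σ² + n·σ₀² = 4923.8289 + 12·3542.6304 = 47435.3937.
Posterior precision = 1/σ₀² + n/σ² = 1/3542.6304 + 12/4923.8289 = (σ² + n·σ₀²)/(σ₀²σ²) = 47435.3937/(3542.6304·4923.8289); posterior variance σₙ² = σ₀²σ²/(σ² + n·σ₀²) = 3542.6304·4923.8289/47435.3937 = 367.727652.

367.727652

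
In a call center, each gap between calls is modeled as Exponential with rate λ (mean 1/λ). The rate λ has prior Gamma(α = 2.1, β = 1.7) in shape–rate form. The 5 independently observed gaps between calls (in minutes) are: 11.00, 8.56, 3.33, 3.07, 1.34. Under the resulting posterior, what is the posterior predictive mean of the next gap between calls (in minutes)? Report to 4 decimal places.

4.7541

With a Gamma(shape α, rate β) prior on the exponential rate λ, the posterior after n observations with total T = Σxᵢ is Gamma(α+n, β+T).
Sum of observations T = 27.30 minutes; n = 5.
Posterior: Gamma(2.1+5, 1.7+27.30) = Gamma(7.1, 29.00).
The predictive distribution for the next observation is Lomax; its mean is β/(α−1) = 29.00/6.1 = 4.7541.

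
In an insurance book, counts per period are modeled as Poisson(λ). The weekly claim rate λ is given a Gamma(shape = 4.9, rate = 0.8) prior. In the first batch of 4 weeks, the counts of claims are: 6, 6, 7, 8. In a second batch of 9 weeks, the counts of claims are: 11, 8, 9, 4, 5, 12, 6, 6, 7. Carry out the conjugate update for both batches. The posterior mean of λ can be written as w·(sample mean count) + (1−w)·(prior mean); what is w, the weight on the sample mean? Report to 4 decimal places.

0.9420

With a Gamma(shape α, rate β) prior, the Poisson likelihood is conjugate: the posterior is Gamma(α + ΣXᵢ, β + n).
Total number of weeks: n = 4 + 9 = 13.
Posterior mean = (α₀+S)/(β₀+n) = [n/(β₀+n)]·(S/n) + [β₀/(β₀+n)]·(α₀/β₀), so only n and β₀ enter the weight.
Weight on data w = n/(β₀+n) = 13/(0.8+13) = 13/13.8 = 0.9420.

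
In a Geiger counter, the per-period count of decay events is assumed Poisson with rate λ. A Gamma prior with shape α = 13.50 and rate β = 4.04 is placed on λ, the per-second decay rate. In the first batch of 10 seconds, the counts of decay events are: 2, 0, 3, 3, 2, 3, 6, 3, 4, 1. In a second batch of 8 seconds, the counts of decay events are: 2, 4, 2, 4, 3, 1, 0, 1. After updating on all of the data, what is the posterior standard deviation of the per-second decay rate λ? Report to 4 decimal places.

0.3441

With a Gamma(shape α, rate β) prior, the Poisson likelihood is conjugate: the posterior is Gamma(α + ΣXᵢ, β + n).
Batch 1: sum of counts S = 27 over n = 10 seconds.
After batch 1: Gamma(α+S, β+n) = Gamma(13.50+27, 4.04+10) = Gamma(40.50, 14.04).
Batch 2: sum of counts S = 17 over n = 8 seconds.
After batch 2: Gamma(α+S, β+n) = Gamma(40.50+17, 14.04+8) = Gamma(57.50, 22.04).
SD = √α/β = √57.50/22.04 = 0.3441.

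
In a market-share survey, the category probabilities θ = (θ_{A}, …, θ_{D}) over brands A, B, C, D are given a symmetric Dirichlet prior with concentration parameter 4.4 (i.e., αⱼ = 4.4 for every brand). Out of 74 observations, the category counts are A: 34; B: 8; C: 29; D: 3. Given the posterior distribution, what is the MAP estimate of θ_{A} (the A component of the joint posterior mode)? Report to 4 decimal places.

0.4269

The Dirichlet prior is conjugate to the Multinomial likelihood: each posterior αⱼ = prior αⱼ + observed count nⱼ.
Posterior concentration: (38.4, 12.4, 33.4, 7.4), total = 91.6.
Joint mode component: (α_{A}−1)/(Σα−K) = 37.4/87.6 = 0.4269.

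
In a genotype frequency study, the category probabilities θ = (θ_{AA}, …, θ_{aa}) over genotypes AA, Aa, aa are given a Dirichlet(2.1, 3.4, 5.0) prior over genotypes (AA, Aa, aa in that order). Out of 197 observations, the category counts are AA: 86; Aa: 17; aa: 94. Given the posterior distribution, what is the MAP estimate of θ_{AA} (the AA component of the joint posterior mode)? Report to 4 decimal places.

The Dirichlet prior is conjugate to the Multinomial likelihood: each posterior αⱼ = prior αⱼ + observed count nⱼ.
Posterior concentration: (88.1, 20.4, 99.0), total = 207.5.
Joint mode component: (α_{AA}−1)/(Σα−K) = 87.1/204.5 = 0.4259.

0.4259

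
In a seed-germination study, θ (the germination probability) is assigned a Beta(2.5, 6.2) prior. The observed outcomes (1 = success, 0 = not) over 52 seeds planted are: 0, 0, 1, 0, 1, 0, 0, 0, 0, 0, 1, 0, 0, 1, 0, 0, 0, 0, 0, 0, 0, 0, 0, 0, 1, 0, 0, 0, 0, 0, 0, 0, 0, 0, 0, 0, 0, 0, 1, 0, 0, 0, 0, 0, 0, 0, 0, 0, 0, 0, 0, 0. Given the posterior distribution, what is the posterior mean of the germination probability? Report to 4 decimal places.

0.1400

The Beta prior is conjugate to a Binomial/Bernoulli likelihood; the update adds successes to α and failures to β.
Posterior: Beta(α+k, β+n−k) = Beta(2.5+6, 6.2+46) = Beta(8.5, 52.2).
Posterior mean = α/(α+β) = 8.5/60.7 = 0.1400.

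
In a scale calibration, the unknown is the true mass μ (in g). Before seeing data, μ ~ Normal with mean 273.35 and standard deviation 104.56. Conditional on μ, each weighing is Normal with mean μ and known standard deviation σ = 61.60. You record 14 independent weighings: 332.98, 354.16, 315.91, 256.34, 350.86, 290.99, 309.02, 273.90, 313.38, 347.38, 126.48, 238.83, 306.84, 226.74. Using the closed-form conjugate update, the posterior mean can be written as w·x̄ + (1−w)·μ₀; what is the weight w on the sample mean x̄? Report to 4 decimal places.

0.9758

For Normal data with known variance σ², a Normal(μ₀, σ₀²) prior on μ is conjugate. Posterior precision = 1/σ₀² + n/σ²; posterior mean is the precision-weighted average of μ₀ and x̄.
σ₀² = 104.56² = 10932.7936, σ² = 61.60² = 3794.56. Prior precision 1/σ₀² = 1/10932.7936; data precision n/σ² = 14/3794.56.
w = (n/σ²)/(1/σ₀² + n/σ²) = n·σ₀²/(σ² + n·σ₀²) = 14·10932.7936/(3794.56 + 14·10932.7936) = 153059.1104/156853.6704 = 0.9758.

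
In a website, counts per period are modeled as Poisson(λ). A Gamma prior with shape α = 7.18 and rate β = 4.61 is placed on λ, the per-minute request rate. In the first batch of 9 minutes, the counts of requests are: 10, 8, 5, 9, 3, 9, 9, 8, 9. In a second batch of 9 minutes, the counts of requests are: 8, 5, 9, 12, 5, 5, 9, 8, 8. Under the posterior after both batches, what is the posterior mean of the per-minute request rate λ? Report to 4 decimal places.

6.4653

With a Gamma(shape α, rate β) prior, the Poisson likelihood is conjugate: the posterior is Gamma(α + ΣXᵢ, β + n).
Batch 1: sum of counts S = 70 over n = 9 minutes.
After batch 1: Gamma(α+S, β+n) = Gamma(7.18+70, 4.61+9) = Gamma(77.18, 13.61).
Batch 2: sum of counts S = 69 over n = 9 minutes.
After batch 2: Gamma(α+S, β+n) = Gamma(77.18+69, 13.61+9) = Gamma(146.18, 22.61).
Posterior mean = α/β = 146.18/22.61 = 6.4653.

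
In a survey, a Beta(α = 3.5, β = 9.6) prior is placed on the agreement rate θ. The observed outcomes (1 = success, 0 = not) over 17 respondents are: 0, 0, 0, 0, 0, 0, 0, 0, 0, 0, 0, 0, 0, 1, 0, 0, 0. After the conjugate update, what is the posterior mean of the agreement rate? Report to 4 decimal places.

0.1495

The Beta prior is conjugate to a Binomial/Bernoulli likelihood; the update adds successes to α and failures to β.
Posterior: Beta(α+k, β+n−k) = Beta(3.5+1, 9.6+16) = Beta(4.5, 25.6).
Posterior mean = α/(α+β) = 4.5/30.1 = 0.1495.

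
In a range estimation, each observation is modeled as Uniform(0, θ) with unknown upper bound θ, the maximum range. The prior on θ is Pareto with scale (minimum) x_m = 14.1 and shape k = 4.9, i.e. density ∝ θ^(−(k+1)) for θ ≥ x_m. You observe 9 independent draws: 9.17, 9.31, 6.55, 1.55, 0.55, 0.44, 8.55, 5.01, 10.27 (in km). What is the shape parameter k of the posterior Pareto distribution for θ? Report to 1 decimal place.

A Pareto(scale x_m, shape k) prior on the upper bound θ of Uniform(0, θ) is conjugate: posterior is Pareto(max(x_m, max xᵢ), k + n).
Sample maximum = 10.27; prior scale x_m = 14.1 → posterior scale = max = 14.10.
Posterior shape = 4.9 + 9 = 13.9.
Posterior shape k = 13.9.

13.9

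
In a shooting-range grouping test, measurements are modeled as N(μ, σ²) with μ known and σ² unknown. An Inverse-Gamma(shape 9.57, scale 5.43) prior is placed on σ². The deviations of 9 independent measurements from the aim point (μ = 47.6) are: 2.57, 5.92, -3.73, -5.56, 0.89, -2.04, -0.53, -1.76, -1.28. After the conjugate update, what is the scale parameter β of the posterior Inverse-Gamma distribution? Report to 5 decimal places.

53.65420

With known mean μ and an Inverse-Gamma(α, β) prior on σ², the Normal likelihood is conjugate: posterior is Inv-Gamma(α + n/2, β + Σ(xᵢ−μ)²/2).
Σ(xᵢ−μ)² = (2.57)² + (5.92)² + (-3.73)² + (-5.56)² + (0.89)² + (-2.04)² + (-0.53)² + (-1.76)² + (-1.28)² = 96.4484.
Posterior: Inv-Gamma(9.57 + 9/2, 5.43 + 96.4484/2) = Inv-Gamma(14.07, 53.65420).
Posterior β = 53.65420.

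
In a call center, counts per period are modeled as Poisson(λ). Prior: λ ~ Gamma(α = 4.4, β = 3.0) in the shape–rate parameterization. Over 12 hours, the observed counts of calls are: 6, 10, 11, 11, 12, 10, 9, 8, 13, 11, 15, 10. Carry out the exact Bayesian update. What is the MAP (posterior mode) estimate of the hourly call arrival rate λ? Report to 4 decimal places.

8.6267

With a Gamma(shape α, rate β) prior, the Poisson likelihood is conjugate: the posterior is Gamma(α + ΣXᵢ, β + n).
Sum of counts S = 126 over n = 12 hours.
Posterior: Gamma(α+S, β+n) = Gamma(4.4+126, 3.0+12) = Gamma(130.4, 15.0).
Mode of Gamma(α,β) for α≥1 is (α−1)/β = 129.4/15.0 = 8.6267.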